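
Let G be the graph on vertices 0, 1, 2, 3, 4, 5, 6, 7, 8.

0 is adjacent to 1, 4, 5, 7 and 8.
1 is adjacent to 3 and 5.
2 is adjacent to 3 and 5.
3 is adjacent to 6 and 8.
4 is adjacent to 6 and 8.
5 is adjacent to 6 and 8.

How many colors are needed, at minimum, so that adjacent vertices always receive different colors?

3

0, 1, 5 are mutually adjacent, so at least 3 colors are needed.
A valid assignment using 3 colors: 0=b, 1=c, 2=b, 3=a, 4=a, 5=a, 6=b, 7=a, 8=c. No two adjacent vertices share a color.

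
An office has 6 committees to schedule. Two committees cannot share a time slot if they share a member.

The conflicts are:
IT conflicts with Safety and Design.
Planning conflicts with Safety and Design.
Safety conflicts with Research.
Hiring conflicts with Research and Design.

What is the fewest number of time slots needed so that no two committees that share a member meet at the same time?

The cycle Research-Safety-Planning-Design-Hiring-Research has odd length 5, so it cannot be 2-colored; at least 3 time slots are needed.
3 time slots suffice: IT=2, Planning=2, Safety=1, Hiring=2, Research=3, Design=1. Every pair that conflicts lands in different time slots.

3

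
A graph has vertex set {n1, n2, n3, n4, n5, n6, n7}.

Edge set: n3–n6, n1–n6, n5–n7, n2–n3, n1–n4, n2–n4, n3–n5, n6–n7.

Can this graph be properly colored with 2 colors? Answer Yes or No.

No

The cycle n4-n1-n6-n3-n2-n4 has odd length 5, so it cannot be 2-colored; at least 3 colors are needed.
So 2 colors are not enough.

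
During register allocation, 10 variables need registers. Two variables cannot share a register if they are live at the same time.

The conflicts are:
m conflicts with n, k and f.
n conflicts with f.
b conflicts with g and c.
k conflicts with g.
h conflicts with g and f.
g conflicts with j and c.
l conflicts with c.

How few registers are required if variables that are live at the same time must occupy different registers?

3

b, g, c pairwise conflict, so at least 3 registers are needed.
3 registers suffice: m=1, n=3, b=3, k=2, h=3, g=1, j=2, l=1, c=2, f=2. Each listed conflict is separated.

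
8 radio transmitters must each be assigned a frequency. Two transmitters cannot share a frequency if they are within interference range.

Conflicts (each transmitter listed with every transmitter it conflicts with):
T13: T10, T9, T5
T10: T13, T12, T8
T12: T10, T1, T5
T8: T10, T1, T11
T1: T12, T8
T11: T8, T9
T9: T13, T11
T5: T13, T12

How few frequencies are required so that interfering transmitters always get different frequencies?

3

The cycle T11-T9-T13-T10-T8-T11 has odd length 5, so it cannot be 2-colored; at least 3 frequencies are needed.
3 frequencies suffice: frequency 1 → {T13, T12, T8}; frequency 2 → {T10, T1, T11, T5}; frequency 3 → {T9}. No two conflicting transmitters share a frequency.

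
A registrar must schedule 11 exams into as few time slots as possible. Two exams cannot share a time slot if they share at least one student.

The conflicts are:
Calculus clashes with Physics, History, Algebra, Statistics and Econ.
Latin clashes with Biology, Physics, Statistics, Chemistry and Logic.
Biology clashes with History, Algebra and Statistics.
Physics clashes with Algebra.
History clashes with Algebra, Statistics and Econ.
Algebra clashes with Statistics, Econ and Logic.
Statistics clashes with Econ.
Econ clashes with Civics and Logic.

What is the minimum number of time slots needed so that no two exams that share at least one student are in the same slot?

5

Calculus, History, Algebra, Statistics, Econ are mutually in conflict, so at least 5 time slots are needed.
Using 5 time slots: Calculus=5, Latin=1, Biology=3, Physics=2, History=4, Algebra=1, Statistics=2, Econ=3, Chemistry=2, Civics=1, Logic=2. Every pair that conflicts lands in different time slots.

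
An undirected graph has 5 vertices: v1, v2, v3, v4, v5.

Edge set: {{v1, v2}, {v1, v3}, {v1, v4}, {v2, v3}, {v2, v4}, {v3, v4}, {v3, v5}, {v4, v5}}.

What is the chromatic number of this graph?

4

v1, v2, v3, v4 are pairwise adjacent (a clique of size 4), so at least 4 colors are needed.
One proper 4-coloring: v1=yellow, v2=green, v3=blue, v4=red, v5=green. Each edge has distinct colors on its endpoints.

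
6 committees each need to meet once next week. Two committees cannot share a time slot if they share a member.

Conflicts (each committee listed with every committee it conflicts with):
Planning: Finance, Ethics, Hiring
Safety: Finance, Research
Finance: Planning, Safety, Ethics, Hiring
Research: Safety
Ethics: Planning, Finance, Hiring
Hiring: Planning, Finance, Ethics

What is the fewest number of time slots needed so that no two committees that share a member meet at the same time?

4

Planning, Finance, Ethics, Hiring all conflict with each other, so at least 4 time slots are needed.
4 time slots suffice: time slot 1 → {Finance, Research}; time slot 2 → {Safety, Ethics}; time slot 3 → {Hiring}; time slot 4 → {Planning}. Each listed conflict is separated.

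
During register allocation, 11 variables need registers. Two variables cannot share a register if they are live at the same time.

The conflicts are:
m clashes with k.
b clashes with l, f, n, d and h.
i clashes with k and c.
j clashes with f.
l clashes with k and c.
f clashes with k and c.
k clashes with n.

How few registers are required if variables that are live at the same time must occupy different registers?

2

m and k conflict, so at least 2 registers are needed.
2 registers suffice: m=2, b=1, i=2, j=1, l=2, f=2, k=1, n=2, d=2, h=2, c=1. Each listed conflict is separated.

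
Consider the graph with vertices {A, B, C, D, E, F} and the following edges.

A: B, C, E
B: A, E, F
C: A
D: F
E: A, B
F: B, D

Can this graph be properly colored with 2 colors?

A, B, E are mutually adjacent, so at least 3 colors are needed.
So 2 colors are not enough.

No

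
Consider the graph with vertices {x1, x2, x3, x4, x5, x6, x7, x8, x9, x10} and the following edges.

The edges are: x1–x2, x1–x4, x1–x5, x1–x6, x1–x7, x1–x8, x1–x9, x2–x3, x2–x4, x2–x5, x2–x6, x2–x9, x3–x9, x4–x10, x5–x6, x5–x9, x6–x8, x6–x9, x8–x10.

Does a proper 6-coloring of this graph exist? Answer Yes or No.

The chromatic number is 5. x1, x2, x5, x6, x9 are mutually adjacent (a clique of size 5), so at least 5 colors are needed.
5 colors suffice: x1=1, x2=2, x3=1, x4=3, x5=5, x6=4, x7=2, x8=2, x9=3, x10=1.
Since 6 ≥ 5, a proper 6-coloring certainly exists.

Yes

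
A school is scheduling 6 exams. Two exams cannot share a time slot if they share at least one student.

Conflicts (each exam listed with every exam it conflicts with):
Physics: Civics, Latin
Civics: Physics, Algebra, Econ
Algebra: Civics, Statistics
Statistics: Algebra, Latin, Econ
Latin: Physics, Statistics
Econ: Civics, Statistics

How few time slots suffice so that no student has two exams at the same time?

The cycle Statistics-Econ-Civics-Physics-Latin-Statistics has odd length 5, so it cannot be 2-colored; at least 3 time slots are needed.
3 time slots suffice: time slot 1 → {Civics, Statistics}; time slot 2 → {Algebra, Latin, Econ}; time slot 3 → {Physics}. Each listed conflict is separated.

3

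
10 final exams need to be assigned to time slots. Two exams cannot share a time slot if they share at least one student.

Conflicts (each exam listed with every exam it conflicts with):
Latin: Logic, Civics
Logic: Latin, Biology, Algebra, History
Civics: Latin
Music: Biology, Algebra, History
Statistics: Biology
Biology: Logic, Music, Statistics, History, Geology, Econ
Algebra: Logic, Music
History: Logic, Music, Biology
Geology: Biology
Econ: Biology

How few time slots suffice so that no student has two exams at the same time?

Music, Biology, History all conflict with each other, so at least 3 time slots are needed.
3 time slots suffice: time slot 1 → {Latin, Biology, Algebra}; time slot 2 → {Logic, Civics, Music, Statistics, Geology, Econ}; time slot 3 → {History}. Every pair that conflicts lands in different time slots.

3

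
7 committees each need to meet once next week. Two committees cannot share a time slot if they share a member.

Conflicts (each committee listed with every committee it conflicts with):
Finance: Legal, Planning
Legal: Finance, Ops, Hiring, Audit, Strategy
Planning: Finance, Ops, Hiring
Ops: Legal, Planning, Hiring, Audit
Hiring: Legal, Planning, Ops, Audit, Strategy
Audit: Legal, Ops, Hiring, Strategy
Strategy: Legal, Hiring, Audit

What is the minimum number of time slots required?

Legal, Hiring, Audit, Strategy are mutually in conflict, so at least 4 time slots are needed.
4 time slots suffice: time slot 1 → {Legal, Planning}; time slot 2 → {Finance, Hiring}; time slot 3 → {Audit}; time slot 4 → {Ops, Strategy}. Each listed conflict is separated.

4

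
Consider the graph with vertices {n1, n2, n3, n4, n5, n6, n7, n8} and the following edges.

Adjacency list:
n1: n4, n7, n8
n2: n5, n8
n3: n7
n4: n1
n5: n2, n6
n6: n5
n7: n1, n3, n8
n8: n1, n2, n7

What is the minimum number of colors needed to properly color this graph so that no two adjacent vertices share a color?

n1, n7, n8 form a triangle, so at least 3 colors are needed.
3 colors suffice: n1=green, n2=blue, n3=red, n4=red, n5=red, n6=blue, n7=blue, n8=red. No two adjacent vertices share a color.

3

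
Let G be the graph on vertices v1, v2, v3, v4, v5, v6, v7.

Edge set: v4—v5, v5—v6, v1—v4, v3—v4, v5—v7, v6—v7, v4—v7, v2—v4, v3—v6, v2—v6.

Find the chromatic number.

v4, v5, v7 are pairwise adjacent, so at least 3 colors are needed.
3 colors suffice: color R → {v4, v6}; color B → {v1, v2, v3, v5}; color G → {v7}. Each edge has distinct colors on its endpoints.

3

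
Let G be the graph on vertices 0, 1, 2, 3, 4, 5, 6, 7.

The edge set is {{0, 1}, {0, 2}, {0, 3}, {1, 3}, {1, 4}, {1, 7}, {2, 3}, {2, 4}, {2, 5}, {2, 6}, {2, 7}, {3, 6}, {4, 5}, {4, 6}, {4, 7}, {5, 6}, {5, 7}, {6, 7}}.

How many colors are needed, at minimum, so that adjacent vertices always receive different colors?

5

2, 4, 5, 6, 7 form a clique, so at least 5 colors are needed.
5 colors suffice: color red → {1, 2}; color blue → {0, 6}; color green → {3, 7}; color yellow → {4}; color purple → {5}. Each edge has distinct colors on its endpoints.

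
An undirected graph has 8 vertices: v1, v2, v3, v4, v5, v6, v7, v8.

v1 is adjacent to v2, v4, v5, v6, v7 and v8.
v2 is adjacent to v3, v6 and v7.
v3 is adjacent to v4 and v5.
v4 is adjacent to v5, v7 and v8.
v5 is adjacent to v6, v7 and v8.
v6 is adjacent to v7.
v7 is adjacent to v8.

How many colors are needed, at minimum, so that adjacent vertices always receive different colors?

5

v1, v4, v5, v7, v8 are mutually adjacent (a clique of size 5), so at least 5 colors are needed.
5 colors suffice: color 1 → {v1, v3}; color 2 → {v2, v5}; color 3 → {v7}; color 4 → {v4, v6}; color 5 → {v8}. Each edge has distinct colors on its endpoints.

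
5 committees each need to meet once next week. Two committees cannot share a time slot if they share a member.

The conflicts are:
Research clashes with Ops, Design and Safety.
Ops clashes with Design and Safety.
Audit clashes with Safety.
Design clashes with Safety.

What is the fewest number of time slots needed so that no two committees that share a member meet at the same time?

4

Research, Ops, Design, Safety are mutually in conflict, so at least 4 time slots are needed.
4 time slots suffice: Research=3, Ops=4, Audit=2, Design=2, Safety=1. No two conflicting committees share a time slot.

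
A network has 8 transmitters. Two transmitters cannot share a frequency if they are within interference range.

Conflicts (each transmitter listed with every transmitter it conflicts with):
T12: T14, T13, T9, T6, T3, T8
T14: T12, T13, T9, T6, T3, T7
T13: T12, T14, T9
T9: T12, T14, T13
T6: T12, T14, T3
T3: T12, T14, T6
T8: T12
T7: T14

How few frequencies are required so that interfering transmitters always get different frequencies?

4

T12, T14, T13, T9 all conflict with each other, so at least 4 frequencies are needed.
A valid assignment using 4 frequencies: T12=2, T14=1, T13=4, T9=3, T6=4, T3=3, T8=1, T7=2. Every pair that conflicts lands in different frequencies.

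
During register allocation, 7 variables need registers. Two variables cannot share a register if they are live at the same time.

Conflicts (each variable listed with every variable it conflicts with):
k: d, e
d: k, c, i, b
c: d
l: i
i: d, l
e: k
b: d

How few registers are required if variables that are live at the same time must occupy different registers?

k and d conflict, so at least 2 registers are needed.
A valid assignment using 2 registers: k=2, d=1, c=2, l=1, i=2, e=1, b=2. Every pair that conflicts lands in different registers.

2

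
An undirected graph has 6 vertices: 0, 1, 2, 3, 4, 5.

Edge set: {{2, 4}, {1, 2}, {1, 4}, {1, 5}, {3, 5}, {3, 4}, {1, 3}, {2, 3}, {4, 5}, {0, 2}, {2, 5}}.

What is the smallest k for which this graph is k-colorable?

1, 2, 3, 4, 5 are mutually adjacent (a clique of size 5), so at least 5 colors are needed.
5 colors suffice: color a → {2}; color b → {0, 3}; color c → {5}; color d → {1}; color e → {4}. Each edge has distinct colors on its endpoints.

5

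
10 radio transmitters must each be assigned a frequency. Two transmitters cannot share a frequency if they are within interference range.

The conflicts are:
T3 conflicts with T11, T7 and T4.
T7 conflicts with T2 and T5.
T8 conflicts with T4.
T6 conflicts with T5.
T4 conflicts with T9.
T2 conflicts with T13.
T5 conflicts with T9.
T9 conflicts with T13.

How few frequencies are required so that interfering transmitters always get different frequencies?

3

The cycle T5-T9-T4-T3-T7-T5 has odd length 5, so it cannot be 2-colored; at least 3 frequencies are needed.
Using 3 frequencies: T3=2, T11=1, T7=1, T8=2, T6=1, T4=1, T2=2, T5=3, T9=2, T13=1. No two conflicting transmitters share a frequency.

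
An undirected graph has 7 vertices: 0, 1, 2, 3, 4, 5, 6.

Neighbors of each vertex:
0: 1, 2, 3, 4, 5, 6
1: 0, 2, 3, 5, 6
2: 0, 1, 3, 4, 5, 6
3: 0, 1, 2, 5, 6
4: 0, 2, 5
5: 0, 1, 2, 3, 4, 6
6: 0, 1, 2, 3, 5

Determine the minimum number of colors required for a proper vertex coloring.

6

0, 1, 2, 3, 5, 6 are pairwise adjacent (a clique of size 6), so at least 6 colors are needed.
6 colors suffice: 0=red, 1=yellow, 2=green, 3=purple, 4=yellow, 5=blue, 6=orange. No two adjacent vertices share a color.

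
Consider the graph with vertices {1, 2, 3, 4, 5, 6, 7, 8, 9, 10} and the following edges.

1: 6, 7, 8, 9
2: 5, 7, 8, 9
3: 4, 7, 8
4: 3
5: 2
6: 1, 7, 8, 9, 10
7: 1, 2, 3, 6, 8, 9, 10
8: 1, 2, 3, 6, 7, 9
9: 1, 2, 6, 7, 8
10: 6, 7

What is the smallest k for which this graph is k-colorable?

1, 6, 7, 8, 9 are pairwise adjacent (a clique of size 5), so at least 5 colors are needed.
5 colors suffice: 1=e, 2=d, 3=c, 4=a, 5=a, 6=d, 7=a, 8=b, 9=c, 10=b. Each edge has distinct colors on its endpoints.

5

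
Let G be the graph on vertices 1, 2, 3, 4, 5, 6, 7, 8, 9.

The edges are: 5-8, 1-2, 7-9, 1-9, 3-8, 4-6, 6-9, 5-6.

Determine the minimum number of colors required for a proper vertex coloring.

2

3 and 8 are adjacent, so at least 2 colors are needed.
2 colors suffice: 1=b, 2=a, 3=a, 4=a, 5=a, 6=b, 7=b, 8=b, 9=a. No two adjacent vertices share a color.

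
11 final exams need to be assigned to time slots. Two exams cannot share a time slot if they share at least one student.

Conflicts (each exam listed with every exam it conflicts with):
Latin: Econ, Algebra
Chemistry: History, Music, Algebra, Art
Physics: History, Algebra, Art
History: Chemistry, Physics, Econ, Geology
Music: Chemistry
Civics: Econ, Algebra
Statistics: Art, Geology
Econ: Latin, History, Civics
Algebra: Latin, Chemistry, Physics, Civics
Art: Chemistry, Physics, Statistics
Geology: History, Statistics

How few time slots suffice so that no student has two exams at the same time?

3

The cycle Chemistry-Algebra-Latin-Econ-History-Chemistry has odd length 5, so it cannot be 2-colored; at least 3 time slots are needed.
3 time slots suffice: time slot 1 → {History, Music, Algebra, Art}; time slot 2 → {Chemistry, Physics, Econ, Geology}; time slot 3 → {Latin, Civics, Statistics}. Every pair that conflicts lands in different time slots.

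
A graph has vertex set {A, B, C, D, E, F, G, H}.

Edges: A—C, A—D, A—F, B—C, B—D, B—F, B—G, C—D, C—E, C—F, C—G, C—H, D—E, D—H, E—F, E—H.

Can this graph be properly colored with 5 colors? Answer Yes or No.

The chromatic number is 4. C, D, E, H are pairwise adjacent (a clique of size 4), so at least 4 colors are needed.
4 colors suffice: color 1 → {C}; color 2 → {D, F, G}; color 3 → {A, B, E}; color 4 → {H}.
Since 5 ≥ 4, a proper 5-coloring certainly exists.

Yes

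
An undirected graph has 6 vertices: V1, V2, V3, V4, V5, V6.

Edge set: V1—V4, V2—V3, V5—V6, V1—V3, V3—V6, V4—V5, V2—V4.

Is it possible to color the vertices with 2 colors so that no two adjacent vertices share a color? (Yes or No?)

No

The cycle V5-V4-V1-V3-V6-V5 has odd length 5, so it cannot be 2-colored; at least 3 colors are needed.
So 2 colors are not enough.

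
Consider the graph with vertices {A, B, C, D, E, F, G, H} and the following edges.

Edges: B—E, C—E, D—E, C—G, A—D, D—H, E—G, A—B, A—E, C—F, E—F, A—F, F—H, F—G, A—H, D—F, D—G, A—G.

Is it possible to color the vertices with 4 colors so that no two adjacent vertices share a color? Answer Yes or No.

No

A, D, E, F, G form a clique, so at least 5 colors are needed.
So 4 colors are not enough.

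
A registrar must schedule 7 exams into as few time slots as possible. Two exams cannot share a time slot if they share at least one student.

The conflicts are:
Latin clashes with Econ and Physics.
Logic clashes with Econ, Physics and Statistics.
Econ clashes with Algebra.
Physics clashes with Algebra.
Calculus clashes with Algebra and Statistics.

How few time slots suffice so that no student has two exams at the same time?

The cycle Algebra-Physics-Logic-Statistics-Calculus-Algebra has odd length 5, so it cannot be 2-colored; at least 3 time slots are needed.
3 time slots suffice: Latin=1, Logic=1, Econ=2, Physics=2, Calculus=2, Algebra=1, Statistics=3. Each listed conflict is separated.

3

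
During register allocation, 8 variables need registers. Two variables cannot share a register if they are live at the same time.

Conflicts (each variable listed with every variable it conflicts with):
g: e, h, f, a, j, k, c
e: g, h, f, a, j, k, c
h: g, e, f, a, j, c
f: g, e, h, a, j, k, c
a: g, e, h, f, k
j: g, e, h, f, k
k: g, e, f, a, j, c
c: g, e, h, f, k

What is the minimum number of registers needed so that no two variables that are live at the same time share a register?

g, e, h, f, j pairwise conflict, so at least 5 registers are needed.
5 registers suffice: register 1 → {g}; register 2 → {e}; register 3 → {f}; register 4 → {h, k}; register 5 → {a, j, c}. Every pair that conflicts lands in different registers.

5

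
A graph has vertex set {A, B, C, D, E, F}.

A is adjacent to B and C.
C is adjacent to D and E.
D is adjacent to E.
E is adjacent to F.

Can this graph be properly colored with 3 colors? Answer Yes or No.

Yes

The chromatic number is 3. C, D, E are pairwise adjacent, so at least 3 colors are needed.
3 colors suffice: color red → {A, E}; color blue → {B, C, F}; color green → {D}.
That is already a proper 3-coloring.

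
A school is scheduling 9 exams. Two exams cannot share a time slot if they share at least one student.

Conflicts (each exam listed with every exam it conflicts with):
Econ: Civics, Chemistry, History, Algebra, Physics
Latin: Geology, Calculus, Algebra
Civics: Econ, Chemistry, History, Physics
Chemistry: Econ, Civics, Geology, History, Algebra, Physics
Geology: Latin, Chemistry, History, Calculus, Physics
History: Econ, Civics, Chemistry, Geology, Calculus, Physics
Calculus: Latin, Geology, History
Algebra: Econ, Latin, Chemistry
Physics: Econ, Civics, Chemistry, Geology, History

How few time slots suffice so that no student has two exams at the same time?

Econ, Civics, Chemistry, History, Physics are mutually in conflict, so at least 5 time slots are needed.
5 time slots suffice: time slot 1 → {Chemistry, Calculus}; time slot 2 → {History, Algebra}; time slot 3 → {Econ, Geology}; time slot 4 → {Latin, Physics}; time slot 5 → {Civics}. No two conflicting exams share a time slot.

5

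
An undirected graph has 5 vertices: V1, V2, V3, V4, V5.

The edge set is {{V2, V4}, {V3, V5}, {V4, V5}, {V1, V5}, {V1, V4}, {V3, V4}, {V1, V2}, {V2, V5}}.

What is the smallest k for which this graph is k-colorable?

V1, V2, V4, V5 are pairwise adjacent (a clique of size 4), so at least 4 colors are needed.
4 colors suffice: V1=3, V2=4, V3=3, V4=1, V5=2. Each edge has distinct colors on its endpoints.

4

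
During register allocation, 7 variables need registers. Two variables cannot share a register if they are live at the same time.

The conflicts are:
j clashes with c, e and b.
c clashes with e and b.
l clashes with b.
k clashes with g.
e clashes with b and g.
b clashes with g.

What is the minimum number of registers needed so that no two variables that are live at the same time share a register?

j, c, e, b are mutually in conflict, so at least 4 registers are needed.
4 registers suffice: register 1 → {k, b}; register 2 → {l, e}; register 3 → {j, g}; register 4 → {c}. Every pair that conflicts lands in different registers.

4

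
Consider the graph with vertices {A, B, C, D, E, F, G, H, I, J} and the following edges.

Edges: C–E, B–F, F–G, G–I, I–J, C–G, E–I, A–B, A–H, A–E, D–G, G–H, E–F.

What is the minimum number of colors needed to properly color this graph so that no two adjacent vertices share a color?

3

The cycle E-I-G-H-A-E has odd length 5, so it cannot be 2-colored; at least 3 colors are needed.
3 colors suffice: color 1 → {B, E, G, J}; color 2 → {A, C, D, F, I}; color 3 → {H}. Every edge joins two different colors.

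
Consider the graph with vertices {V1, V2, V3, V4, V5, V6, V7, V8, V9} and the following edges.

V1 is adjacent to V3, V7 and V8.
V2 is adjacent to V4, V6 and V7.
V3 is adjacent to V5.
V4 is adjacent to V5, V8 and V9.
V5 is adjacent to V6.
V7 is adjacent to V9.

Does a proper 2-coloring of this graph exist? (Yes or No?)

No

The cycle V4-V9-V7-V1-V8-V4 has odd length 5, so it cannot be 2-colored; at least 3 colors are needed.
So 2 colors are not enough.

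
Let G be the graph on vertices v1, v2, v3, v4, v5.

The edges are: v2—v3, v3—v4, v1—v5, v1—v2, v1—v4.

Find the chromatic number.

v1 and v4 are adjacent, so at least 2 colors are needed.
2 colors suffice: color 1 → {v1, v3}; color 2 → {v2, v4, v5}. Each edge has distinct colors on its endpoints.

2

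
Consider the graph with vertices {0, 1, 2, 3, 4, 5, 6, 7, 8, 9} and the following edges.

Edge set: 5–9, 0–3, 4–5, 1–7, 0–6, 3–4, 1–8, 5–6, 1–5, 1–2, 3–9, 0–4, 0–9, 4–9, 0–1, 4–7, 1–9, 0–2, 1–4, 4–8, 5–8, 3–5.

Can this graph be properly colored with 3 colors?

No

0, 1, 4, 9 form a clique, so at least 4 colors are needed.
So 3 colors are not enough.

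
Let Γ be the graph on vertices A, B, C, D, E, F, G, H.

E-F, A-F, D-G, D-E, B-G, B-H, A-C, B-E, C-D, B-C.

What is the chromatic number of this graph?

3

The cycle A-C-B-E-F-A has odd length 5, so it cannot be 2-colored; at least 3 colors are needed.
3 colors suffice: color 1 → {B, D, F}; color 2 → {C, E, G, H}; color 3 → {A}. No two adjacent vertices share a color.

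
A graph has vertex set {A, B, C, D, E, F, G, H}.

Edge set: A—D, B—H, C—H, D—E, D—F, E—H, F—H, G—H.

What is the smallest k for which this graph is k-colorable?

2

A and D are adjacent, so at least 2 colors are needed.
2 colors suffice: color red → {D, H}; color blue → {A, B, C, E, F, G}. Every edge joins two different colors.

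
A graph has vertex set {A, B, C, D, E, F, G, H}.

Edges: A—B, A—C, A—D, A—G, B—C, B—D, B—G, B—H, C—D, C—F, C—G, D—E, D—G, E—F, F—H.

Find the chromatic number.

5

A, B, C, D, G are pairwise adjacent (a clique of size 5), so at least 5 colors are needed.
A valid assignment using 5 colors: A=yellow, B=blue, C=red, D=green, E=red, F=blue, G=purple, H=red. Every edge joins two different colors.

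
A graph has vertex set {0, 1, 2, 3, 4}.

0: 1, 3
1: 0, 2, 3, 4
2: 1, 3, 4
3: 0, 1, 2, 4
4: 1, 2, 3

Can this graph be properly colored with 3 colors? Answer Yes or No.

No

1, 2, 3, 4 form a clique, so at least 4 colors are needed.
So 3 colors are not enough.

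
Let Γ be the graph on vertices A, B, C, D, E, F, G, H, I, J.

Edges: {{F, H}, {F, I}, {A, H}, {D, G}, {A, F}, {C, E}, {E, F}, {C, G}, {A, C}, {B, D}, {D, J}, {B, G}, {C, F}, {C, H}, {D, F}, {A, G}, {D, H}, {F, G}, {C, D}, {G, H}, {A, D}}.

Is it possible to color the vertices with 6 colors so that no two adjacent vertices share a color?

Yes

The chromatic number is 6. A, C, D, F, G, H are mutually adjacent (a clique of size 6), so at least 6 colors are needed.
One proper 6-coloring: A=6, B=1, C=3, D=2, E=2, F=1, G=4, H=5, I=2, J=1.
That is already a proper 6-coloring.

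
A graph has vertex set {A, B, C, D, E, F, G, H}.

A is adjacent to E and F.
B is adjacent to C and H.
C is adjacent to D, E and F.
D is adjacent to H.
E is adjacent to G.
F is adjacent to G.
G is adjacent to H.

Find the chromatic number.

3

The cycle F-C-B-H-G-F has odd length 5, so it cannot be 2-colored; at least 3 colors are needed.
3 colors suffice: A=1, B=2, C=1, D=2, E=2, F=2, G=3, H=1. Each edge has distinct colors on its endpoints.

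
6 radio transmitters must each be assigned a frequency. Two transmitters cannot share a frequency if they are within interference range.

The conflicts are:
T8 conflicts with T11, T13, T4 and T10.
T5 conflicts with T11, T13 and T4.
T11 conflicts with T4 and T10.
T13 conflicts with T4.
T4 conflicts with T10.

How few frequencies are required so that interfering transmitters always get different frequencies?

T8, T11, T4, T10 pairwise conflict, so at least 4 frequencies are needed.
A valid assignment using 4 frequencies: T8=2, T5=2, T11=3, T13=3, T4=1, T10=4. Every pair that conflicts lands in different frequencies.

4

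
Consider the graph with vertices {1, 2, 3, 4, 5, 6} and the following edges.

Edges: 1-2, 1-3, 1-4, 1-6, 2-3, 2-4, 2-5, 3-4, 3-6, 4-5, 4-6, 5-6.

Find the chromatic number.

4

1, 3, 4, 6 are pairwise adjacent (a clique of size 4), so at least 4 colors are needed.
One proper 4-coloring: 1=blue, 2=green, 3=yellow, 4=red, 5=blue, 6=green. No two adjacent vertices share a color.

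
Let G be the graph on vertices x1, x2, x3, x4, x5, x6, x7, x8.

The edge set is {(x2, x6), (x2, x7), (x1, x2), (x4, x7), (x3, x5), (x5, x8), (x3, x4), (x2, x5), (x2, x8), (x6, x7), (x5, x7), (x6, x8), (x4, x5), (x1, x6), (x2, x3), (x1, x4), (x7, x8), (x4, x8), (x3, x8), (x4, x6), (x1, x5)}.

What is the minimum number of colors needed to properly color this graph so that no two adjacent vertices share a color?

x2, x5, x7, x8 are mutually adjacent (a clique of size 4), so at least 4 colors are needed.
4 colors suffice: color red → {x5, x6}; color blue → {x1, x8}; color green → {x2, x4}; color yellow → {x3, x7}. Each edge has distinct colors on its endpoints.

4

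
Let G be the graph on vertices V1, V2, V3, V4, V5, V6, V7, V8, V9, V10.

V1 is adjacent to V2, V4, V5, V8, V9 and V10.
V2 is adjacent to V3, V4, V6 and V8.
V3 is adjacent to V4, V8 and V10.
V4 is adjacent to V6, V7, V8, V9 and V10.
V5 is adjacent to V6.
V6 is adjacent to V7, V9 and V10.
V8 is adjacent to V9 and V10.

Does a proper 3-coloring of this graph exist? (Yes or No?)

No

V1, V2, V4, V8 form a clique, so at least 4 colors are needed.
So 3 colors are not enough.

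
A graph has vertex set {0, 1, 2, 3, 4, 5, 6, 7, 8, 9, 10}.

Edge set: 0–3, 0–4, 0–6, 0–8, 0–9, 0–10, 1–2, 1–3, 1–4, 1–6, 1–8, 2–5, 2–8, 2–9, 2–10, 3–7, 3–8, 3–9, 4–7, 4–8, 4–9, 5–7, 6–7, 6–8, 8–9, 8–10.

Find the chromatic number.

4

0, 4, 8, 9 are mutually adjacent (a clique of size 4), so at least 4 colors are needed.
One proper 4-coloring: 0=blue, 1=blue, 2=green, 3=green, 4=green, 5=blue, 6=green, 7=red, 8=red, 9=yellow, 10=yellow. Every edge joins two different colors.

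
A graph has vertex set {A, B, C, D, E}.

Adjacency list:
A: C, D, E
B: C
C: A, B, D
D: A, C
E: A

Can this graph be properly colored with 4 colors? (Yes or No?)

The chromatic number is 3. A, C, D are mutually adjacent, so at least 3 colors are needed.
3 colors suffice: A=1, B=1, C=2, D=3, E=2.
Since 4 ≥ 3, a proper 4-coloring certainly exists.

Yes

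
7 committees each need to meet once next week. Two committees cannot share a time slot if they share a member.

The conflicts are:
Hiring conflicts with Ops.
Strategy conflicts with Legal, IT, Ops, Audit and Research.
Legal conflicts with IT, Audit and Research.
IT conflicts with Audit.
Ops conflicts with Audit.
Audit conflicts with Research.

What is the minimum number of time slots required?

4

Strategy, Legal, Audit, Research pairwise conflict, so at least 4 time slots are needed.
4 time slots suffice: time slot 1 → {Hiring, Strategy}; time slot 2 → {Audit}; time slot 3 → {Legal, Ops}; time slot 4 → {IT, Research}. Every pair that conflicts lands in different time slots.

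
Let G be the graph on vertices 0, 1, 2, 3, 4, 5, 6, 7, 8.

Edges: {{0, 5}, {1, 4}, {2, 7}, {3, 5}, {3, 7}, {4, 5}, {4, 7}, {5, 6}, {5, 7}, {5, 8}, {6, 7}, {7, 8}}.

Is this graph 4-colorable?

Yes

The chromatic number is 3. 4, 5, 7 are mutually adjacent, so at least 3 colors are needed.
3 colors suffice: color a → {1, 2, 5}; color b → {0, 7}; color c → {3, 4, 6, 8}.
Since 4 ≥ 3, a proper 4-coloring certainly exists.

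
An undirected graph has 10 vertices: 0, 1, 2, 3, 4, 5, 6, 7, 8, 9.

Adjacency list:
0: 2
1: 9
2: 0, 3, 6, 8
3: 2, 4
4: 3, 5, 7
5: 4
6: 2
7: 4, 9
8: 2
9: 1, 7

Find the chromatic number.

2

2 and 8 are adjacent, so at least 2 colors are needed.
2 colors suffice: 0=blue, 1=blue, 2=red, 3=blue, 4=red, 5=blue, 6=blue, 7=blue, 8=blue, 9=red. Each edge has distinct colors on its endpoints.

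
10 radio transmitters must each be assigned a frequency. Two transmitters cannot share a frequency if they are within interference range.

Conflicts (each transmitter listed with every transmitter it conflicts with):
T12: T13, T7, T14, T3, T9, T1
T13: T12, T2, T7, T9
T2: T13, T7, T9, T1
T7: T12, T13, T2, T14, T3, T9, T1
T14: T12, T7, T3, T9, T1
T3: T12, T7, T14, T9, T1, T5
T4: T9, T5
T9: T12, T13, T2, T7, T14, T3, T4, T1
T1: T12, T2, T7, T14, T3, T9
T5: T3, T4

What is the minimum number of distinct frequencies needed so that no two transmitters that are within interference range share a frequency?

6

T12, T7, T14, T3, T9, T1 all conflict with each other, so at least 6 frequencies are needed.
6 frequencies suffice: T12=3, T13=4, T2=3, T7=2, T14=6, T3=5, T4=2, T9=1, T1=4, T5=1. No two conflicting transmitters share a frequency.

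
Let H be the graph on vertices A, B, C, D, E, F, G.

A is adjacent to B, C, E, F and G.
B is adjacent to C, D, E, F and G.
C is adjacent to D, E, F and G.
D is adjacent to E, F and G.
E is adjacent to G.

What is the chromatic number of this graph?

5

A, B, C, E, G are pairwise adjacent (a clique of size 5), so at least 5 colors are needed.
One proper 5-coloring: A=3, B=2, C=1, D=3, E=4, F=4, G=5. Each edge has distinct colors on its endpoints.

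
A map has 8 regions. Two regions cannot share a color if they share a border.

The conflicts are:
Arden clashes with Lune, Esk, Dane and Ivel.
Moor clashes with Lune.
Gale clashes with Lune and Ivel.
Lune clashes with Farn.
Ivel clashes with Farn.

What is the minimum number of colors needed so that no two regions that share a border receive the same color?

2

Arden and Ivel conflict, so at least 2 colors are needed.
2 colors suffice: Arden=1, Moor=1, Gale=1, Lune=2, Esk=2, Dane=2, Ivel=2, Farn=1. Each listed conflict is separated.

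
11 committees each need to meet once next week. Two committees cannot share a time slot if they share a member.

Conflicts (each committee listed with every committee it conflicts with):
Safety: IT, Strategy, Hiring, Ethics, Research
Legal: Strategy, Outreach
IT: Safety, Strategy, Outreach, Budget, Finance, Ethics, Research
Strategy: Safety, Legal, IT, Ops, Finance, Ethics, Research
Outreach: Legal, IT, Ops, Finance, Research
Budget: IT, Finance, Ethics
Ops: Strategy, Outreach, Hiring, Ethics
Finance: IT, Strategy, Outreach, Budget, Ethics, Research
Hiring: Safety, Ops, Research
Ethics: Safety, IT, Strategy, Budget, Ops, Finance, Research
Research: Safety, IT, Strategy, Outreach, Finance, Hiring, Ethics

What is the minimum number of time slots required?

IT, Strategy, Finance, Ethics, Research pairwise conflict, so at least 5 time slots are needed.
5 time slots suffice: time slot 1 → {Legal, IT, Ops}; time slot 2 → {Budget, Research}; time slot 3 → {Outreach, Hiring, Ethics}; time slot 4 → {Strategy}; time slot 5 → {Safety, Finance}. Every pair that conflicts lands in different time slots.

5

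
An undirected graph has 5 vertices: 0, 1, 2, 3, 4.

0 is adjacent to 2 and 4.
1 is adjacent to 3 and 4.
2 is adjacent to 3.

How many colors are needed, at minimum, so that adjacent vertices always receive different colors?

3

The cycle 3-2-0-4-1-3 has odd length 5, so it cannot be 2-colored; at least 3 colors are needed.
3 colors suffice: color a → {0, 1}; color b → {2, 4}; color c → {3}. Each edge has distinct colors on its endpoints.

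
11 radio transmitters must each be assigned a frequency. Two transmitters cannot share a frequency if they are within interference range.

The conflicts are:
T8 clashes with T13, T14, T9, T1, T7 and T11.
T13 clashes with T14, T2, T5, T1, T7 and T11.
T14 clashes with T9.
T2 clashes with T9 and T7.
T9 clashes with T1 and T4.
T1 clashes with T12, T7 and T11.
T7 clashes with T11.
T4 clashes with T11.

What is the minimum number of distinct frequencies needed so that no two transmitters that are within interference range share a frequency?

5

T8, T13, T1, T7, T11 are mutually in conflict, so at least 5 frequencies are needed.
5 frequencies suffice: T8=2, T13=1, T14=3, T2=2, T9=1, T5=2, T1=3, T12=1, T7=4, T4=2, T11=5. No two conflicting transmitters share a frequency.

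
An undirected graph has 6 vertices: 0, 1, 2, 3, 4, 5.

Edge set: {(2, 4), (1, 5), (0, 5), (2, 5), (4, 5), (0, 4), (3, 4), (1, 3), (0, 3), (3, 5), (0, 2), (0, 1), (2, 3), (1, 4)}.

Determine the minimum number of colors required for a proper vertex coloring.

0, 2, 3, 4, 5 are mutually adjacent (a clique of size 5), so at least 5 colors are needed.
5 colors suffice: 0=red, 1=purple, 2=purple, 3=yellow, 4=green, 5=blue. No two adjacent vertices share a color.

5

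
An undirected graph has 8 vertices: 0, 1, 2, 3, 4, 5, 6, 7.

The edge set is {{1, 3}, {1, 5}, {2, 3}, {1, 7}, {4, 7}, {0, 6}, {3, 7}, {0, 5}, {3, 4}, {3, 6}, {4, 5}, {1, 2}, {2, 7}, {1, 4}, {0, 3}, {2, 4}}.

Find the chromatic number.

5

1, 2, 3, 4, 7 form a clique, so at least 5 colors are needed.
5 colors suffice: 0=blue, 1=blue, 2=purple, 3=red, 4=green, 5=red, 6=green, 7=yellow. No two adjacent vertices share a color.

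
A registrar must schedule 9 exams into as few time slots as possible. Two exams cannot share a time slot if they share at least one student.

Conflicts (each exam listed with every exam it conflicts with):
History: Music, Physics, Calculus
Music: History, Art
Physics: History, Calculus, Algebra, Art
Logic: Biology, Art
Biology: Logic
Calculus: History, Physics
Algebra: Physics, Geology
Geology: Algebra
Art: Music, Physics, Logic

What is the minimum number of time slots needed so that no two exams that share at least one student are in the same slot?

3

History, Physics, Calculus all conflict with each other, so at least 3 time slots are needed.
Using 3 time slots: History=2, Music=1, Physics=1, Logic=1, Biology=2, Calculus=3, Algebra=2, Geology=1, Art=2. Every pair that conflicts lands in different time slots.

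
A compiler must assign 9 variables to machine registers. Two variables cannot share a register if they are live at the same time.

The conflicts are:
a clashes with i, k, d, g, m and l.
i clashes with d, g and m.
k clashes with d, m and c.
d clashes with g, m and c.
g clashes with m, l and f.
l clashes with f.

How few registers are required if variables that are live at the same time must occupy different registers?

a, i, d, g, m are mutually in conflict, so at least 5 registers are needed.
A valid assignment using 5 registers: a=3, i=5, k=2, d=1, g=2, m=4, l=1, c=3, f=3. Each listed conflict is separated.

5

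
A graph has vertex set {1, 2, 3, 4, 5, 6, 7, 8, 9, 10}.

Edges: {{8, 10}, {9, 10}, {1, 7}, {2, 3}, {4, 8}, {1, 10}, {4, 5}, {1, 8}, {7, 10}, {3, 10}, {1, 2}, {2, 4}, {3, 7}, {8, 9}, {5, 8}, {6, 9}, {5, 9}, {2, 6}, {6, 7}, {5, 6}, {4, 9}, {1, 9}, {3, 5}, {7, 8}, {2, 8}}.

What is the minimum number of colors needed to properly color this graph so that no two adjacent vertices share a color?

4

4, 5, 8, 9 form a clique, so at least 4 colors are needed.
One proper 4-coloring: 1=d, 2=b, 3=a, 4=d, 5=c, 6=a, 7=b, 8=a, 9=b, 10=c. Every edge joins two different colors.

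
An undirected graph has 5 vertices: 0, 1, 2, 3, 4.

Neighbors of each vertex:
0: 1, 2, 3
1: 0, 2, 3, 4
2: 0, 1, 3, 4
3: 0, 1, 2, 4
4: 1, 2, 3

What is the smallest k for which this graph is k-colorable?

1, 2, 3, 4 form a clique, so at least 4 colors are needed.
4 colors suffice: color a → {3}; color b → {2}; color c → {1}; color d → {0, 4}. Each edge has distinct colors on its endpoints.

4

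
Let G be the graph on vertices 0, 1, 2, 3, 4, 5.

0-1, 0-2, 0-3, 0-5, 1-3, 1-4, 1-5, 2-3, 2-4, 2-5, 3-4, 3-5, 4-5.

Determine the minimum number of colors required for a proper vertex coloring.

0, 2, 3, 5 are mutually adjacent (a clique of size 4), so at least 4 colors are needed.
A valid assignment using 4 colors: 0=d, 1=c, 2=c, 3=b, 4=d, 5=a. Every edge joins two different colors.

4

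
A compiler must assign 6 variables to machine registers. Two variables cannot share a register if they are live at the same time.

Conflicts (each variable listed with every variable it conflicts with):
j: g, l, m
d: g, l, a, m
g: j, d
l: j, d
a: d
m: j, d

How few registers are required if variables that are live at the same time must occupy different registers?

d and l conflict, so at least 2 registers are needed.
2 registers suffice: j=1, d=1, g=2, l=2, a=2, m=2. No two conflicting variables share a register.

2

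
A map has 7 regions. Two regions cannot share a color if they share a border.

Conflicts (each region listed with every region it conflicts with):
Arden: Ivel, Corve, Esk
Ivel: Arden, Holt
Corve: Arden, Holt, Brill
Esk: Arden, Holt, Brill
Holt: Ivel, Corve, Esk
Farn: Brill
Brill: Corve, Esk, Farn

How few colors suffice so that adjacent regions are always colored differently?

Ivel and Holt conflict, so at least 2 colors are needed.
A valid assignment using 2 colors: Arden=1, Ivel=2, Corve=2, Esk=2, Holt=1, Farn=2, Brill=1. Each listed conflict is separated.

2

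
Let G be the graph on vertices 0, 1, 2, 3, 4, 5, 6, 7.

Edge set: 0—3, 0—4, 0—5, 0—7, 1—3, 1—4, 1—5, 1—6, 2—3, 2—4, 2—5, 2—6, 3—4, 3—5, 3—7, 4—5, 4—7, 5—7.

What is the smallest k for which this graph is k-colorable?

0, 3, 4, 5, 7 are pairwise adjacent (a clique of size 5), so at least 5 colors are needed.
One proper 5-coloring: 0=d, 1=d, 2=d, 3=b, 4=c, 5=a, 6=a, 7=e. Every edge joins two different colors.

5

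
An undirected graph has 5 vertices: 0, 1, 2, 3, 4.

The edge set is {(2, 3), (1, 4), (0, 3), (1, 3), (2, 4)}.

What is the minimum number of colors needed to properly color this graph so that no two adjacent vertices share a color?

2 and 4 are adjacent, so at least 2 colors are needed.
2 colors suffice: 0=blue, 1=blue, 2=blue, 3=red, 4=red. No two adjacent vertices share a color.

2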